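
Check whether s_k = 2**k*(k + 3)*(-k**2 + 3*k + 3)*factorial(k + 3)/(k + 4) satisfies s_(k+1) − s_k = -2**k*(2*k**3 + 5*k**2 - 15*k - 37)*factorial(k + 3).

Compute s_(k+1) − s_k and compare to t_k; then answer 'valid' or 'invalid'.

s_(k+1) = 2**(k + 1)*(k + 4)*(-k**2 + k + 5)*factorial(k + 4)/(k + 5)
s_(k+1) − s_k = -2**k*(2*k**5 + 21*k**4 + 57*k**3 - 76*k**2 - 539*k - 595)*factorial(k + 3)/((k + 4)*(k + 5))
(s_(k+1) − s_k) − t_k = 2**k*(2*k**4 + 13*k**3 + 4*k**2 - 94*k - 145)*factorial(k + 3)/((k + 4)*(k + 5))

Invalid: residual 2**k*(2*k**4 + 13*k**3 + 4*k**2 - 94*k - 145)*factorial(k + 3)/((k + 4)*(k + 5)) ≠ 0.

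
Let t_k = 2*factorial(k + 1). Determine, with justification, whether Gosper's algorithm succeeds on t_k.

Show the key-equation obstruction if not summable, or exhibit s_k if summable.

r(k) = k + 2 after simplifying.
Gosper form: A/B · C(k+1)/C(k) with A=k + 2, B=1, C=1.
Need (k + 2)·f(k+1) − (1)·f(k) = 1.
From deg A=1, deg B=0, deg C=0: d=-1.
d = -1 < 0 ⇒ no nonzero polynomial f; not summable.

No — t_k has no hypergeometric antidifference.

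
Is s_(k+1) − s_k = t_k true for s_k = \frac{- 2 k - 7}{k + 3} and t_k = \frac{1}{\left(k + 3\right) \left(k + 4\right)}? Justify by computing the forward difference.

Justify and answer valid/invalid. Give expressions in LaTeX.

Valid — Δs_k = t_k.

s_(k+1) = (-2*k - 9)/(k + 4)
s_(k+1) − s_k = 1/(k**2 + 7*k + 12)
(s_(k+1) − s_k) − t_k = 0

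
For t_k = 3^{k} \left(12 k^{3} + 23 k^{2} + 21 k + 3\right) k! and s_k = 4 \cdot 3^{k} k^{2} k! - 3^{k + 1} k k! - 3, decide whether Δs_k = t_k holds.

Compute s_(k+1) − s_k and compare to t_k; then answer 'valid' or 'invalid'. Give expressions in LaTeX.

s_(k+1) = 12*3**k*k**3*factorial(k) + 27*3**k*k**2*factorial(k) + 18*3**k*k*factorial(k) + 3*3**k*factorial(k) - 3
s_(k+1) − s_k = 3**k*(12*k**3 + 23*k**2 + 21*k + 3)*factorial(k)
(s_(k+1) − s_k) − t_k = 0

valid (s_(k+1) − s_k reduces to t_k)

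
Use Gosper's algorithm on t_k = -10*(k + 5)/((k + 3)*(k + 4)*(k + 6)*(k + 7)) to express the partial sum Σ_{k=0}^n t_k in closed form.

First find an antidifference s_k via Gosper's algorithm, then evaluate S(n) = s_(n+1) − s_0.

r(k) = (k + 3)*(k + 6)**2/((k + 5)**2*(k + 8)) after simplifying.
Factor: A=k + 3; B=k + 8; C=k**2 + 10*k + 25.
Solve (k + 3)·f(k+1) − (k + 7)·f(k) = k**2 + 10*k + 25.
d = 4 from the (1,1,2) case.
Solve for f: f(k) = k*(k + 4)*(k + 5)*(k + 9)/36 (degree 4 ≤ 4).
Get s_k = R·t_k = 5*k*(-k - 9)/(18*(k**2 + 9*k + 18)) with R(k) = B(k−1)f(k)/C(k) = k*(k + 4)*(k + 7)*(k + 9)/(36*(k + 5)).
Verify: 10*(-k - 5)/(k**4 + 20*k**3 + 145*k**2 + 450*k + 504) matches t_k.
Evaluate: s_(n+1) = 5*(-n**2 - 11*n - 10)/(18*(n**2 + 11*n + 28)); subtract s_(0) = 0 ⇒ S(n) = 5*(-n**2 - 11*n - 10)/(18*(n**2 + 11*n + 28)).

S(n) = 5*(-n**2 - 11*n - 10)/(18*(n**2 + 11*n + 28))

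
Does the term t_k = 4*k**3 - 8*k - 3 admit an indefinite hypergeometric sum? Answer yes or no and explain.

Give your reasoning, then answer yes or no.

The ratio is (8*k - 4*(k + 1)**3 + 11)/(-4*k**3 + 8*k + 3).
A = 1, B = 1, C = k**3 - 2*k - 3/4.
Set up (1)·f(k+1) − (1)·f(k) − (k**3 - 2*k - 3/4) = 0.
deg f ≤ 4 (via 0,0,3).
Coefficient equations give f(k) = k*(k**3 - 2*k**2 - 3*k + 1)/4.
So s_k = (B(k−1)f/C)·t_k = (k*(k**3 - 2*k**2 - 3*k + 1)/(4*k**3 - 8*k - 3))·t_k = k*(k**3 - 2*k**2 - 3*k + 1).
Check: Δs_k = 4*k**3 - 8*k - 3. ✓

Yes. s_k = k*(k**3 - 2*k**2 - 3*k + 1).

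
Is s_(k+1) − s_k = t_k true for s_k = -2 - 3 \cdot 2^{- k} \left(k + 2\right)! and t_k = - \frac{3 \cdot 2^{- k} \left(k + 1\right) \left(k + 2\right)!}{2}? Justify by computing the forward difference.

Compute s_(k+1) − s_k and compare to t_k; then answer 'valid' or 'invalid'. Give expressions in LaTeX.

s_(k+1) = -3*2**(-k - 1)*factorial(k + 3) - 2
s_(k+1) − s_k = -3*(k + 1)*factorial(k + 2)/(2*2**k)
(s_(k+1) − s_k) − t_k = 0

Valid — Δs_k = t_k.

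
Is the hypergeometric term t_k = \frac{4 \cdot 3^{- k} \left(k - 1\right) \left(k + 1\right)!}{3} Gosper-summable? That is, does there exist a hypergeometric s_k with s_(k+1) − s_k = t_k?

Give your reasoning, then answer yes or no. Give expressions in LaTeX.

r(k) = k*(k + 2)/(3*(k - 1)) after simplifying.
Factor: A=k/3 + 2/3; B=1; C=k - 1.
Solve (k/3 + 2/3)·f(k+1) − (1)·f(k) = k - 1.
From deg A=1, deg B=0, deg C=1: d=0.
A polynomial solution: f(k) = 3.
R(k) = B(k−1)·f(k)/C(k) = 3/(k - 1); s_k = R·t_k = 4*factorial(k + 1)/3**k.
s_(k+1) − s_k = 4*(k - 1)*factorial(k + 1)/(3*3**k) = t_k.

Yes. s_k = 4 \cdot 3^{- k} \left(k + 1\right)!.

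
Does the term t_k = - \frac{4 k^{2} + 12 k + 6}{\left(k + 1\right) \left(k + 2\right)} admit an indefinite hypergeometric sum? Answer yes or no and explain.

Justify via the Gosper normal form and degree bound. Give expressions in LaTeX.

Yes. s_k = - \frac{2 k \left(2 k + 1\right)}{k + 1}.

Compute t_(k+1)/t_k: get (k + 1)*(6*k + 2*(k + 1)**2 + 9)/((k + 3)*(2*k**2 + 6*k + 3)).
So A=k + 1 and B=k + 3, with C=k**2 + 3*k + 3/2.
Key eq: (k + 1)·f(k+1) = (k + 2)·f(k) + (k**2 + 3*k + 3/2).
From deg A=1, deg B=1, deg C=2: d=2.
Solve for f: f(k) = k*(2*k + 1)/2 (degree 2 ≤ 2).
Get s_k = R·t_k = -2*k*(2*k + 1)/(k + 1) with R(k) = B(k−1)f(k)/C(k) = k*(k + 2)*(2*k + 1)/(2*k**2 + 6*k + 3).
Δs = 2*(-2*k**2 - 6*k - 3)/(k**2 + 3*k + 2), as required.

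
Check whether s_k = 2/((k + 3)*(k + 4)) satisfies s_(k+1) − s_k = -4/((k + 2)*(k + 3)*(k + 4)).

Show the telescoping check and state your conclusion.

Invalid: residual 12/(k**4 + 14*k**3 + 71*k**2 + 154*k + 120) ≠ 0.

s_(k+1) = 2/((k + 4)*(k + 5))
s_(k+1) − s_k = -4/(k**3 + 12*k**2 + 47*k + 60)
(s_(k+1) − s_k) − t_k = 12/(k**4 + 14*k**3 + 71*k**2 + 154*k + 120)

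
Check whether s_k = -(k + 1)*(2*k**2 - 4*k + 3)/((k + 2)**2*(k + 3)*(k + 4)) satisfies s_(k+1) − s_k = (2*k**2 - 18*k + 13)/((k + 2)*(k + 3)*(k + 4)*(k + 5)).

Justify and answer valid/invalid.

s_(k+1) = (k + 2)*(4*k - 2*(k + 1)**2 + 1)/((k + 3)**2*(k + 4)*(k + 5))
s_(k+1) − s_k = (2*k**4 - 12*k**3 - 57*k**2 - 3*k + 37)/(k**6 + 19*k**5 + 147*k**4 + 593*k**3 + 1316*k**2 + 1524*k + 720)
(s_(k+1) − s_k) − t_k = (-4*k**3 + 8*k**2 + 40*k - 41)/(k**6 + 19*k**5 + 147*k**4 + 593*k**3 + 1316*k**2 + 1524*k + 720)

Invalid: residual (-4*k**3 + 8*k**2 + 40*k - 41)/(k**6 + 19*k**5 + 147*k**4 + 593*k**3 + 1316*k**2 + 1524*k + 720) ≠ 0.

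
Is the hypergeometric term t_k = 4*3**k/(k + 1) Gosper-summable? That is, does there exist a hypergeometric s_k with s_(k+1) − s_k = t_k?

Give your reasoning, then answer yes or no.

No — negative degree bound, so no certificate f.

Step 1: r(k) = 3*(k + 1)/(k + 2).
A = 3*k + 3, B = k + 2, C = 1.
Key eq: (3*k + 3)·f(k+1) = (k + 1)·f(k) + (1).
deg f ≤ -1 (via 1,1,0).
Negative degree bound (-1): no f exists, t_k not Gosper-summable.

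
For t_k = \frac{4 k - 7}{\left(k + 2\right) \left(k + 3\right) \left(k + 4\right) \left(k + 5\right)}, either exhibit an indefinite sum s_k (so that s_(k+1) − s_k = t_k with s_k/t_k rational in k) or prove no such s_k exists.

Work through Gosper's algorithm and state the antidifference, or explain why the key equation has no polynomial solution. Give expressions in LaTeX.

t_(k+1)/t_k = (k + 2)*(4*k - 3)/((k + 6)*(4*k - 7)).
Gosper form: A/B · C(k+1)/C(k) with A=k + 2, B=k + 6, C=k - 7/4.
Set up (k + 2)·f(k+1) − (k + 5)·f(k) − (k - 7/4) = 0.
Bound: deg f ≤ 3.
Solve for f: f(k) = -k*(k**2 + 9*k + 74)/96 (degree 3 ≤ 3).
So s_k = (B(k−1)f/C)·t_k = (-k*(k + 5)*(k**2 + 9*k + 74)/(24*(4*k - 7)))·t_k = k*(-k**2 - 9*k - 74)/(24*(k + 2)*(k + 3)*(k + 4)).
Δs = (4*k - 7)/(k**4 + 14*k**3 + 71*k**2 + 154*k + 120), as required.

s_k = \frac{k \left(- k^{2} - 9 k - 74\right)}{24 \left(k + 2\right) \left(k + 3\right) \left(k + 4\right)}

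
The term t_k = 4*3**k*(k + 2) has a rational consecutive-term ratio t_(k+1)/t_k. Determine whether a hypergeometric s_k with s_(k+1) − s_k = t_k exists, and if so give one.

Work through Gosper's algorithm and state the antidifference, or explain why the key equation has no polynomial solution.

s_k = 3**k*(2*k + 1)

t_(k+1)/t_k = 3*(k + 3)/(k + 2).
Normal form (A,B,C) = (3, 1, k + 2).
Set up (3)·f(k+1) − (1)·f(k) − (k + 2) = 0.
Bound: deg f ≤ 1.
Coefficient equations give f(k) = (2*k + 1)/4.
Certificate R = B(k−1)f/C = (2*k + 1)/(4*(k + 2)) gives s_k = 3**k*(2*k + 1).
s_(k+1) − s_k = 4*3**k*(k + 2) = t_k.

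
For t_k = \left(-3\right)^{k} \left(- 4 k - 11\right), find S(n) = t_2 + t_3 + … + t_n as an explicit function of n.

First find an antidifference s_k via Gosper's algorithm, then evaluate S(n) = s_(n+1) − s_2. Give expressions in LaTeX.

Step 1: r(k) = 3*(-4*k - 15)/(4*k + 11).
Factor: A=-3; B=1; C=k + 11/4.
Solve (-3)·f(k+1) − (1)·f(k) = k + 11/4.
Degrees (0,0,1) ⇒ d ≤ 1.
Coefficient equations give f(k) = -(k + 2)/4.
So s_k = (B(k−1)f/C)·t_k = (-(k + 2)/(4*k + 11))·t_k = (-3)**k*(k + 2).
s_(k+1) − s_k = (-3)**k*(-4*k - 11) = t_k.
Telescope: S(n) = s_(n+1) − s_(2) = (-3)**(n + 1)*(n + 3) − (36) = -3*(-3)**n*n + 3*(-3)**(n + 1) - 36.

S(n) = - 3 \left(-3\right)^{n} n + 3 \left(-3\right)^{n + 1} - 36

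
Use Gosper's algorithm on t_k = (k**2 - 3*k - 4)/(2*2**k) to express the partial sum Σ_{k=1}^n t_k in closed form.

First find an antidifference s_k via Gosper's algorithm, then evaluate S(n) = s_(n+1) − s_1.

S(n) = 2**(-n - 1)*(-2**(n + 2) - n**2 - n + 4)

Ratio r(k) = (k**2 - k - 6)/(2*(k**2 - 3*k - 4)).
A = 1/2, B = 1, C = k**2 - 3*k - 4.
Need (1/2)·f(k+1) − (1)·f(k) = k**2 - 3*k - 4.
Degrees (0,0,2) ⇒ d ≤ 2.
Match coefficients ⇒ f(k) = -2*(k**2 - k - 4).
R(k) = B(k−1)·f(k)/C(k) = -2*(k**2 - k - 4)/((k - 4)*(k + 1)); s_k = R·t_k = (-k**2 + k + 4)/2**k.
Check: Δs_k = (k**2 - 3*k - 4)/(2*2**k). ✓
Telescope: S(n) = s_(n+1) − s_(1) = 2**(-n - 1)*(-n**2 - n + 4) − (2) = 2**(-n - 1)*(-2**(n + 2) - n**2 - n + 4).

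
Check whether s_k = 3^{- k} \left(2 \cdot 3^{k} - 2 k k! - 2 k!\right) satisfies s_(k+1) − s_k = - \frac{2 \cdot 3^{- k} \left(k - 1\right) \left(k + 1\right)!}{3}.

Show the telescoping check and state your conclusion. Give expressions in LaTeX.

s_(k+1) = (6*3**k - 2*k**2*factorial(k) - 6*k*factorial(k) - 4*factorial(k))/(3*3**k)
s_(k+1) − s_k = -2*(k - 1)*factorial(k + 1)/(3*3**k)
(s_(k+1) − s_k) − t_k = 0

valid (s_(k+1) − s_k reduces to t_k)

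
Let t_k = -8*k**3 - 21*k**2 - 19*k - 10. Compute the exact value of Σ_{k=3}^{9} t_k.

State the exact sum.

t_(k+1)/t_k = (8*k**3 + 45*k**2 + 85*k + 58)/(8*k**3 + 21*k**2 + 19*k + 10).
Gosper form: A/B · C(k+1)/C(k) with A=1, B=1, C=k**3 + 21*k**2/8 + 19*k/8 + 5/4.
Set up (1)·f(k+1) − (1)·f(k) − (k**3 + 21*k**2/8 + 19*k/8 + 5/4) = 0.
From deg A=0, deg B=0, deg C=3: d=4.
A polynomial solution: f(k) = k*(2*k**3 + 3*k**2 + k + 4)/8.
Get s_k = R·t_k = k*(-2*k**3 - 3*k**2 - k - 4) with R(k) = B(k−1)f(k)/C(k) = k*(2*k**3 + 3*k**2 + k + 4)/(8*k**3 + 21*k**2 + 19*k + 10).
Δs = -8*k**3 - 21*k**2 - 19*k - 10, as required.
Telescoping: Σ = s_(10) − s_(3) = -23140 − (-264) = -22876.

Σ = -22876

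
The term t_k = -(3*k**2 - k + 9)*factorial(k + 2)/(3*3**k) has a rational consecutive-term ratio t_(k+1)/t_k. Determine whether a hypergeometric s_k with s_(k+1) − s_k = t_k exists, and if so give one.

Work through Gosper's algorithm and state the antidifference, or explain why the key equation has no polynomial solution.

The ratio is (k + 3)*(-k + 3*(k + 1)**2 + 8)/(3*(3*k**2 - k + 9)).
Normal form (A,B,C) = (k/3 + 1, 1, k**2 - k/3 + 3).
f must satisfy (k/3 + 1)·f(k+1) − (1)·f(k) = k**2 - k/3 + 3.
d = 1 from the (1,0,2) case.
Solve for f: f(k) = 3*k - 4 (degree 1 ≤ 1).
R(k) = B(k−1)·f(k)/C(k) = 3*(3*k - 4)/(3*k**2 - k + 9); s_k = R·t_k = -(3*k - 4)*factorial(k + 2)/3**k.
Δs = -(3*k**2 - k + 9)*factorial(k + 2)/(3*3**k), as required.

s_k = -(3*k - 4)*factorial(k + 2)/3**k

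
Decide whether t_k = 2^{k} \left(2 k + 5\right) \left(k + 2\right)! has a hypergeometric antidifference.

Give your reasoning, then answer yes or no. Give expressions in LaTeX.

The ratio is 2*(k + 3)*(2*k + 7)/(2*k + 5).
Factor: A=2*k + 6; B=1; C=k + 5/2.
Solve (2*k + 6)·f(k+1) − (1)·f(k) = k + 5/2.
From deg A=1, deg B=0, deg C=1: d=0.
Match coefficients ⇒ f(k) = 1/2.
Then R = B(k−1)f/C = 1/(2*k + 5), so s_k = R(k)·t_k = 2**k*factorial(k + 2).
s_(k+1) − s_k = 2**k*(2*k + 5)*factorial(k + 2) = t_k.

Yes. s_k = 2^{k} \left(k + 2\right)!.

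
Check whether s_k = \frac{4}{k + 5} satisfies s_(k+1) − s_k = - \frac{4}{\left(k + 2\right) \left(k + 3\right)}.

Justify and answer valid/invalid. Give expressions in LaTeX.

Invalid: residual \frac{24 \left(k + 4\right)}{k^{4} + 16 k^{3} + 91 k^{2} + 216 k + 180} ≠ 0.

s_(k+1) = 4/(k + 6)
s_(k+1) − s_k = -4/((k + 5)*(k + 6))
(s_(k+1) − s_k) − t_k = 24*(k + 4)/(k**4 + 16*k**3 + 91*k**2 + 216*k + 180)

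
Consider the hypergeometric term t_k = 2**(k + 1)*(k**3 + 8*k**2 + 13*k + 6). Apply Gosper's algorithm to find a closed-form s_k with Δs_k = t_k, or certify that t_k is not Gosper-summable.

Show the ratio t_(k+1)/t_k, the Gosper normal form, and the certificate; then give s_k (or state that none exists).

s_k = 2**(k + 1)*(k**3 + 2*k**2 - k + 2)

Step 1: r(k) = 2*(k**3 + 11*k**2 + 32*k + 28)/(k**3 + 8*k**2 + 13*k + 6).
Take A(k)=2, B(k)=1, C(k)=k**3 + 8*k**2 + 13*k + 6.
Key eq: (2)·f(k+1) = (1)·f(k) + (k**3 + 8*k**2 + 13*k + 6).
deg f ≤ 3 (via 0,0,3).
Match coefficients ⇒ f(k) = k**3 + 2*k**2 - k + 2.
Get s_k = R·t_k = 2**(k + 1)*(k**3 + 2*k**2 - k + 2) with R(k) = B(k−1)f(k)/C(k) = (k**3 + 2*k**2 - k + 2)/((k + 1)**2*(k + 6)).
Check: Δs_k = 2**(k + 1)*(k**3 + 8*k**2 + 13*k + 6). ✓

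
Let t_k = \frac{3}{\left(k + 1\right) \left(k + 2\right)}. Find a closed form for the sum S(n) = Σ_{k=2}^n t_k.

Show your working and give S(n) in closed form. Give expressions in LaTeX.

S(n) = \frac{n - 1}{n + 2}

Step 1: r(k) = (k + 1)/(k + 3).
So A=k + 1 and B=k + 3, with C=1.
Need (k + 1)·f(k+1) − (k + 2)·f(k) = 1.
Degrees (1,1,0) ⇒ d ≤ 1.
Coefficient equations give f(k) = k.
Get s_k = R·t_k = 3*k/(k + 1) with R(k) = B(k−1)f(k)/C(k) = k*(k + 2).
Check: Δs_k = 3/(k**2 + 3*k + 2). ✓
Telescope: S(n) = s_(n+1) − s_(2) = 3*(n + 1)/(n + 2) − (2) = (n - 1)/(n + 2).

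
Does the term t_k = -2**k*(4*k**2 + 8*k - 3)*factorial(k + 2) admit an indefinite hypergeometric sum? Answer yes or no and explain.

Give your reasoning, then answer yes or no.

t_(k+1)/t_k = 2*(4*k**3 + 28*k**2 + 57*k + 27)/(4*k**2 + 8*k - 3).
So A=2*k + 6 and B=1, with C=k**2 + 2*k - 3/4.
Key eq: (2*k + 6)·f(k+1) = (1)·f(k) + (k**2 + 2*k - 3/4).
From deg A=1, deg B=0, deg C=2: d=1.
A polynomial solution: f(k) = (2*k - 3)/4.
So s_k = (B(k−1)f/C)·t_k = ((2*k - 3)/(4*k**2 + 8*k - 3))·t_k = -2**k*(2*k - 3)*factorial(k + 2).
Check: Δs_k = -2**k*(4*k**2 + 8*k - 3)*factorial(k + 2). ✓

Yes. s_k = -2**k*(2*k - 3)*factorial(k + 2).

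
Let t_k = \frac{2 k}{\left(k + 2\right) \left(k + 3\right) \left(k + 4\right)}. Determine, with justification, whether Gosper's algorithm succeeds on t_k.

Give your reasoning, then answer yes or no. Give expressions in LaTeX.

Yes. s_k = \frac{k \left(k - 1\right)}{3 \left(k + 2\right) \left(k + 3\right)}.

t_(k+1)/t_k = (k + 1)*(k + 2)/(k*(k + 5)).
Normal form (A,B,C) = (k + 2, k + 5, k).
Need (k + 2)·f(k+1) − (k + 4)·f(k) = k.
Degrees (1,1,1) ⇒ d ≤ 2.
Coefficient equations give f(k) = k*(k - 1)/6.
So s_k = (B(k−1)f/C)·t_k = ((k - 1)*(k + 4)/6)·t_k = k*(k - 1)/(3*(k + 2)*(k + 3)).
Δs = 2*k/(k**3 + 9*k**2 + 26*k + 24), as required.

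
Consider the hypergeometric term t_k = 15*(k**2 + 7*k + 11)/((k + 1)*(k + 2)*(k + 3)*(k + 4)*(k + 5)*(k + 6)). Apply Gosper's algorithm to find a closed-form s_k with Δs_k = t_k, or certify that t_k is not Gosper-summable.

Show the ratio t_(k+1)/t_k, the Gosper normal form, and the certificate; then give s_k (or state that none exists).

Step 1: r(k) = (k + 1)*(7*k + (k + 1)**2 + 18)/((k + 7)*(k**2 + 7*k + 11)).
Factor: A=k + 1; B=k + 7; C=k**2 + 7*k + 11.
Solve (k + 1)·f(k+1) − (k + 6)·f(k) = k**2 + 7*k + 11.
deg f ≤ 5 (via 1,1,2).
Coefficient equations give f(k) = k*(k + 2)*(k + 4)*(k**2 + 9*k + 23)/45.
R(k) = B(k−1)·f(k)/C(k) = k*(k + 2)*(k + 4)*(k + 6)*(k**2 + 9*k + 23)/(45*(k**2 + 7*k + 11)); s_k = R·t_k = k*(k**2 + 9*k + 23)/(3*(k**3 + 9*k**2 + 23*k + 15)).
Check: Δs_k = 15*(k**2 + 7*k + 11)/(k**6 + 21*k**5 + 175*k**4 + 735*k**3 + 1624*k**2 + 1764*k + 720). ✓

s_k = k*(k**2 + 9*k + 23)/(3*(k**3 + 9*k**2 + 23*k + 15))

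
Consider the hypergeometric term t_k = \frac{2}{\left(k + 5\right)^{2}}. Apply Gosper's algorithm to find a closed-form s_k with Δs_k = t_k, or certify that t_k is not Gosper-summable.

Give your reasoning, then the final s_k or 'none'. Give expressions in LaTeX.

Compute t_(k+1)/t_k: get (k + 5)**2/(k + 6)**2.
Normal form (A,B,C) = (k**2 + 10*k + 25, k**2 + 12*k + 36, 1).
Set up (k**2 + 10*k + 25)·f(k+1) − (k**2 + 10*k + 25)·f(k) − (1) = 0.
From deg A=2, deg B=2, deg C=0: d=0.
Generic f = c0 gives residual -1; -1 = 0 cannot hold, so t_k is not Gosper-summable.

no hypergeometric antidifference exists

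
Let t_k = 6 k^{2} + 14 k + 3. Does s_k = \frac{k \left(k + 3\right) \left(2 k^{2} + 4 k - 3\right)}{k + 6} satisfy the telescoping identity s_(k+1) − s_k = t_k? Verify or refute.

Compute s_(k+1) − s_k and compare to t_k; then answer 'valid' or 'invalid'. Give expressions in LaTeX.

s_(k+1) = (k + 1)*(k + 4)*(4*k + 2*(k + 1)**2 + 1)/(k + 7)
s_(k+1) − s_k = (6*k**4 + 80*k**3 + 299*k**2 + 357*k + 72)/(k**2 + 13*k + 42)
(s_(k+1) − s_k) − t_k = 6*(-2*k**3 - 23*k**2 - 45*k - 9)/(k**2 + 13*k + 42)

Invalid: residual \frac{6 \left(- 2 k^{3} - 23 k^{2} - 45 k - 9\right)}{k^{2} + 13 k + 42} ≠ 0.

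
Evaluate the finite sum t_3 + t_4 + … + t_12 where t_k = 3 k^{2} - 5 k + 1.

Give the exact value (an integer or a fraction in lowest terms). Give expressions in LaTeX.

r(k) = (3*k**2 + k - 1)/(3*k**2 - 5*k + 1) after simplifying.
Gosper form: A/B · C(k+1)/C(k) with A=1, B=1, C=k**2 - 5*k/3 + 1/3.
Set up (1)·f(k+1) − (1)·f(k) − (k**2 - 5*k/3 + 1/3) = 0.
deg f ≤ 3 (via 0,0,2).
Match coefficients ⇒ f(k) = k*(k - 2)**2/3.
R(k) = B(k−1)·f(k)/C(k) = k*(k - 2)**2/(3*k**2 - 5*k + 1); s_k = R·t_k = k*(k**2 - 4*k + 4).
s_(k+1) − s_k = 3*k**2 - 5*k + 1 = t_k.
Telescoping: Σ = s_(13) − s_(3) = 1573 − (3) = 1570.

Σ = 1570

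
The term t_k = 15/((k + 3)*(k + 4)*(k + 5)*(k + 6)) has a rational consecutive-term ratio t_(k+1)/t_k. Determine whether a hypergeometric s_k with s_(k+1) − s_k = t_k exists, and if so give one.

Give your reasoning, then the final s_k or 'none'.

The ratio is (k + 3)/(k + 7).
So A=k + 3 and B=k + 7, with C=1.
Set up (k + 3)·f(k+1) − (k + 6)·f(k) − (1) = 0.
Degrees (1,1,0) ⇒ d ≤ 3.
Solving with deg f ≤ 3: f(k) = k*(k**2 + 12*k + 47)/180.
Certificate R = B(k−1)f/C = k*(k + 6)*(k**2 + 12*k + 47)/180 gives s_k = k*(k**2 + 12*k + 47)/(12*(k + 3)*(k + 4)*(k + 5)).
Check: Δs_k = 15/(k**4 + 18*k**3 + 119*k**2 + 342*k + 360). ✓

s_k = k*(k**2 + 12*k + 47)/(12*(k + 3)*(k + 4)*(k + 5))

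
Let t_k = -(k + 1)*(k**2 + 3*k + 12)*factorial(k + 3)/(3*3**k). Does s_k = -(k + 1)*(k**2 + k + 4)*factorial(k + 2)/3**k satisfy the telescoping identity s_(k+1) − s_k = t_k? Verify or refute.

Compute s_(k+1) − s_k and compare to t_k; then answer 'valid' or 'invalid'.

s_(k+1) = -(k + 2)*(k**2 + 3*k + 6)*factorial(k + 3)/(3*3**k)
s_(k+1) − s_k = -(k**4 + 5*k**3 + 21*k**2 + 33*k + 24)*factorial(k + 2)/(3*3**k)
(s_(k+1) − s_k) − t_k = 2*(k**3 + 3*k**2 + 12*k + 6)*factorial(k + 2)/(3*3**k)

Invalid: residual 2*(k**3 + 3*k**2 + 12*k + 6)*factorial(k + 2)/(3*3**k) ≠ 0.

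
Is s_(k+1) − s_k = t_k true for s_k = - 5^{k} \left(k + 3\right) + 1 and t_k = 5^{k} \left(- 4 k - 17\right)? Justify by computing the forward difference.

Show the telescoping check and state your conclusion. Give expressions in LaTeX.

Valid: the claim telescopes to t_k.

s_(k+1) = -5*5**k*(k + 4) + 1
s_(k+1) − s_k = 5**k*(-4*k - 17)
(s_(k+1) − s_k) − t_k = 0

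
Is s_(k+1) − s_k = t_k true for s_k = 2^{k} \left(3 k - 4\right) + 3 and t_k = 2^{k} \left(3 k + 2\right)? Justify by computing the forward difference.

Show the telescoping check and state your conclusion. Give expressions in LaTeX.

s_(k+1) = 2**(k + 1)*(3*k - 1) + 3
s_(k+1) − s_k = 2**k*(3*k + 2)
(s_(k+1) − s_k) − t_k = 0

Valid — Δs_k = t_k.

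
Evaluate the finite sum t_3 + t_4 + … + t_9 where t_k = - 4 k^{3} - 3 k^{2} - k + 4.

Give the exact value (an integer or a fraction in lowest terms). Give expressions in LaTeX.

The ratio is (4*k**3 + 15*k**2 + 19*k + 4)/(4*k**3 + 3*k**2 + k - 4).
Factor: A=1; B=1; C=k**3 + 3*k**2/4 + k/4 - 1.
Set up (1)·f(k+1) − (1)·f(k) − (k**3 + 3*k**2/4 + k/4 - 1) = 0.
d = 4 from the (0,0,3) case.
Solving with deg f ≤ 4: f(k) = k*(k - 2)*(k**2 + k + 2)/4.
Certificate R = B(k−1)f/C = k*(k - 2)*(k**2 + k + 2)/(4*k**3 + 3*k**2 + k - 4) gives s_k = k*(-k**3 + k**2 + 4).
Δs = -4*k**3 - 3*k**2 - k + 4, as required.
Telescoping: Σ = s_(10) − s_(3) = -8960 − (-42) = -8918.

Σ = -8918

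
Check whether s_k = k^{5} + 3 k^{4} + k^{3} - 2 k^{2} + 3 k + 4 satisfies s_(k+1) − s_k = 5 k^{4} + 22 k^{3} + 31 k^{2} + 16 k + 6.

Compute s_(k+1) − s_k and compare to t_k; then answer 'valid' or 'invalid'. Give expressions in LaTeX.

s_(k+1) = k**5 + 8*k**4 + 23*k**3 + 29*k**2 + 19*k + 10
s_(k+1) − s_k = 5*k**4 + 22*k**3 + 31*k**2 + 16*k + 6
(s_(k+1) − s_k) − t_k = 0

Valid: the claim telescopes to t_k.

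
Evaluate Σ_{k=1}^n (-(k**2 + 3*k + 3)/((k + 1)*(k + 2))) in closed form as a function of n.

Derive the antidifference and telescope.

Compute t_(k+1)/t_k: get (k + 1)*(3*k + (k + 1)**2 + 6)/((k + 3)*(k**2 + 3*k + 3)).
Gosper form: A/B · C(k+1)/C(k) with A=k + 1, B=k + 3, C=k**2 + 3*k + 3.
Need (k + 1)·f(k+1) − (k + 2)·f(k) = k**2 + 3*k + 3.
Bound: deg f ≤ 2.
Solving with deg f ≤ 2: f(k) = k*(k + 2).
R(k) = B(k−1)·f(k)/C(k) = k*(k + 2)**2/(k**2 + 3*k + 3); s_k = R·t_k = k*(-k - 2)/(k + 1).
s_(k+1) − s_k = (-k**2 - 3*k - 3)/(k**2 + 3*k + 2) = t_k.
s_(n+1) = (-n**2 - 4*n - 3)/(n + 2) and s_(1) = -3/2, so S(n) = n*(-2*n - 5)/(2*(n + 2)).

S(n) = n*(-2*n - 5)/(2*(n + 2))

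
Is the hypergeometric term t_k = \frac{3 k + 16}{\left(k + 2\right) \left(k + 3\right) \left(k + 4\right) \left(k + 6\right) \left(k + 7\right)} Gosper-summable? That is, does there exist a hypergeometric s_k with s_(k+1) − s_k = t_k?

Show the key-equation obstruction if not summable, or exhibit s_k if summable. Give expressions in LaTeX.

t_(k+1)/t_k = (k + 2)*(k + 6)*(3*k + 19)/((k + 5)*(k + 8)*(3*k + 16)).
Normal form (A,B,C) = (k + 2, k + 8, k**2 + 31*k/3 + 80/3).
Key eq: (k + 2)·f(k+1) = (k + 7)·f(k) + (k**2 + 31*k/3 + 80/3).
deg f ≤ 5 (via 1,1,2).
Coefficient equations give f(k) = k*(k + 4)*(k + 5)*(k**2 + 11*k + 36)/108.
R(k) = B(k−1)·f(k)/C(k) = k*(k + 4)*(k + 7)*(k**2 + 11*k + 36)/(36*(3*k + 16)); s_k = R·t_k = k*(k**2 + 11*k + 36)/(36*(k**3 + 11*k**2 + 36*k + 36)).
Verify: (3*k + 16)/(k**5 + 22*k**4 + 185*k**3 + 740*k**2 + 1404*k + 1008) matches t_k.

Yes. s_k = \frac{k \left(k^{2} + 11 k + 36\right)}{36 \left(k^{3} + 11 k^{2} + 36 k + 36\right)}.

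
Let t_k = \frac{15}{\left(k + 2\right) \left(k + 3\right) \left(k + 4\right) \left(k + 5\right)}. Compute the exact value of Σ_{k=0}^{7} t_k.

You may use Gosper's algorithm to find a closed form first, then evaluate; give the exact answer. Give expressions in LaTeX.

Σ = 9/44

Ratio r(k) = (k + 2)/(k + 6).
Factor: A=k + 2; B=k + 6; C=1.
Key eq: (k + 2)·f(k+1) = (k + 5)·f(k) + (1).
From deg A=1, deg B=1, deg C=0: d=3.
Coefficient equations give f(k) = k*(k**2 + 9*k + 26)/72.
So s_k = (B(k−1)f/C)·t_k = (k*(k + 5)*(k**2 + 9*k + 26)/72)·t_k = 5*k*(k**2 + 9*k + 26)/(24*(k + 2)*(k + 3)*(k + 4)).
Check: Δs_k = 15/(k**4 + 14*k**3 + 71*k**2 + 154*k + 120). ✓
Telescoping: Σ = s_(8) − s_(0) = 9/44 − (0) = 9/44.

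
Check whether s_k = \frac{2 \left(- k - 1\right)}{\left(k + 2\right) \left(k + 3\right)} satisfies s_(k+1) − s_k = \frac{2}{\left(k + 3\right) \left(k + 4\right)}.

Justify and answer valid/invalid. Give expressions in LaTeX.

Invalid: residual - \frac{4}{k^{3} + 9 k^{2} + 26 k + 24} ≠ 0.

s_(k+1) = 2*(-k - 2)/((k + 3)*(k + 4))
s_(k+1) − s_k = 2*k/(k**3 + 9*k**2 + 26*k + 24)
(s_(k+1) − s_k) − t_k = -4/(k**3 + 9*k**2 + 26*k + 24)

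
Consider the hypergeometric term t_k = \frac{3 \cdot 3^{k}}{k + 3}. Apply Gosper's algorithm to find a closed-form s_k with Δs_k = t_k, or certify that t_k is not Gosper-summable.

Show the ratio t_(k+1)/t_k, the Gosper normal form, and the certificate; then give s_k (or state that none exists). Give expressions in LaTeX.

r(k) = 3*(k + 3)/(k + 4) after simplifying.
Factor: A=3*k + 9; B=k + 4; C=1.
Need (3*k + 9)·f(k+1) − (k + 3)·f(k) = 1.
Bound: deg f ≤ -1.
Negative degree bound (-1): no f exists, t_k not Gosper-summable.

no hypergeometric antidifference exists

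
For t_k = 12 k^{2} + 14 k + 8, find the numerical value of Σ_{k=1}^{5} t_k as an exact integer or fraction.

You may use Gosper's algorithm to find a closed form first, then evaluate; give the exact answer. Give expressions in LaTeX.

Step 1: r(k) = (6*k**2 + 19*k + 17)/(6*k**2 + 7*k + 4).
Take A(k)=1, B(k)=1, C(k)=k**2 + 7*k/6 + 2/3.
f must satisfy (1)·f(k+1) − (1)·f(k) = k**2 + 7*k/6 + 2/3.
deg f ≤ 3 (via 0,0,2).
Coefficient equations give f(k) = k*(4*k**2 + k + 3)/12.
Certificate R = B(k−1)f/C = k*(4*k**2 + k + 3)/(2*(6*k**2 + 7*k + 4)) gives s_k = k*(4*k**2 + k + 3).
Check: Δs_k = 12*k**2 + 14*k + 8. ✓
Sum = s_(6) − s_(1); s_(6) = 918, s_(1) = 8 ⇒ 910.

Σ = 910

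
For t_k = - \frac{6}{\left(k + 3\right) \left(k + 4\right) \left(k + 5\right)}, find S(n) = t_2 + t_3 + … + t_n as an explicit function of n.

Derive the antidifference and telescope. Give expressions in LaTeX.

S(n) = \frac{- n^{2} - 9 n + 10}{10 \left(n^{2} + 9 n + 20\right)}

The ratio is (k + 3)/(k + 6).
Factor: A=k + 3; B=k + 6; C=1.
Set up (k + 3)·f(k+1) − (k + 5)·f(k) − (1) = 0.
Bound: deg f ≤ 2.
Solving with deg f ≤ 2: f(k) = k*(k + 7)/24.
Certificate R = B(k−1)f/C = k*(k + 5)*(k + 7)/24 gives s_k = k*(-k - 7)/(4*(k + 3)*(k + 4)).
Verify: -6/(k**3 + 12*k**2 + 47*k + 60) matches t_k.
Evaluate: s_(n+1) = (-n**2 - 9*n - 8)/(4*(n**2 + 9*n + 20)); subtract s_(2) = -3/20 ⇒ S(n) = (-n**2 - 9*n + 10)/(10*(n**2 + 9*n + 20)).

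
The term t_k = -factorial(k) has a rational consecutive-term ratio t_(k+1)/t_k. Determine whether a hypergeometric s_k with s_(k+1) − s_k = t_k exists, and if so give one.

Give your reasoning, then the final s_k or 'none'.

none — t_k is not Gosper-summable

Step 1: r(k) = k + 1.
Factor: A=k + 1; B=1; C=1.
Key eq: (k + 1)·f(k+1) = (1)·f(k) + (1).
d = -1 from the (1,0,0) case.
Negative degree bound (-1): no f exists, t_k not Gosper-summable.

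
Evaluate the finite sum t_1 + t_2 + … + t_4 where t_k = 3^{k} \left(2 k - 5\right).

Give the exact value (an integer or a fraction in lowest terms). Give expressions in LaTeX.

Σ = 252

Compute t_(k+1)/t_k: get 3*(2*k - 3)/(2*k - 5).
A = 3, B = 1, C = k - 5/2.
Key eq: (3)·f(k+1) = (1)·f(k) + (k - 5/2).
Degrees (0,0,1) ⇒ d ≤ 1.
Match coefficients ⇒ f(k) = (k - 4)/2.
Certificate R = B(k−1)f/C = (k - 4)/(2*k - 5) gives s_k = 3**k*(k - 4).
s_(k+1) − s_k = 3**k*(2*k - 5) = t_k.
Evaluate s at k=5 and k=1: 243 and -9; difference 252.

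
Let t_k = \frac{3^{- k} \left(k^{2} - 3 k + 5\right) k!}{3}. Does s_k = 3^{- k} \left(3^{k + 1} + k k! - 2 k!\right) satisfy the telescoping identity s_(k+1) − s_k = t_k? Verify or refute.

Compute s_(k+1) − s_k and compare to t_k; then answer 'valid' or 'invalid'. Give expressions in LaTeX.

valid; difference matches t_k

s_(k+1) = (9*3**k + k**2*factorial(k) - factorial(k))/(3*3**k)
s_(k+1) − s_k = (k**2 - 3*k + 5)*factorial(k)/(3*3**k)
(s_(k+1) − s_k) − t_k = 0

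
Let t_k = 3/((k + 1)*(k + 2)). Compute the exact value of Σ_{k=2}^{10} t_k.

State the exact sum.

Σ = 3/4

Compute t_(k+1)/t_k: get (k + 1)/(k + 3).
Take A(k)=k + 1, B(k)=k + 3, C(k)=1.
f must satisfy (k + 1)·f(k+1) − (k + 2)·f(k) = 1.
Bound: deg f ≤ 1.
A polynomial solution: f(k) = k.
R(k) = B(k−1)·f(k)/C(k) = k*(k + 2); s_k = R·t_k = 3*k/(k + 1).
Check: Δs_k = 3/(k**2 + 3*k + 2). ✓
Telescoping: Σ = s_(11) − s_(2) = 11/4 − (2) = 3/4.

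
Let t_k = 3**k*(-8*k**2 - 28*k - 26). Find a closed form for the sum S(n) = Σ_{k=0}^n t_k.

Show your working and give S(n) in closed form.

Ratio r(k) = 3*(4*k**2 + 22*k + 31)/(4*k**2 + 14*k + 13).
So A=3 and B=1, with C=k**2 + 7*k/2 + 13/4.
Solve (3)·f(k+1) − (1)·f(k) = k**2 + 7*k/2 + 13/4.
Bound: deg f ≤ 2.
Solving with deg f ≤ 2: f(k) = (2*k**2 + k + 2)/4.
Then R = B(k−1)f/C = (2*k**2 + k + 2)/(4*k**2 + 14*k + 13), so s_k = R(k)·t_k = -2*3**k*(2*k**2 + k + 2).
Check: Δs_k = 3**k*(-8*k**2 - 28*k - 26). ✓
Σ_(k=0)^n t_k = s_(n+1) − s_(0) = (3**(n + 1)*(-4*n**2 - 10*n - 10)) − (-4), i.e. -12*3**n*n**2 - 30*3**n*n - 30*3**n + 4.

S(n) = -12*3**n*n**2 - 30*3**n*n - 30*3**n + 4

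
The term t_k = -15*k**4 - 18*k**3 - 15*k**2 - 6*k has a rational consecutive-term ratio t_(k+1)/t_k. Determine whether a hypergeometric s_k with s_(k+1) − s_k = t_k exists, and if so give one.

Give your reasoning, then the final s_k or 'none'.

s_k = -3*k**5 + 3*k**4 - k**3 + k

t_(k+1)/t_k = (5*k**4 + 26*k**3 + 53*k**2 + 50*k + 18)/(k*(5*k**3 + 6*k**2 + 5*k + 2)).
Gosper form: A/B · C(k+1)/C(k) with A=1, B=1, C=k**4 + 6*k**3/5 + k**2 + 2*k/5.
Solve (1)·f(k+1) − (1)·f(k) = k**4 + 6*k**3/5 + k**2 + 2*k/5.
Bound: deg f ≤ 5.
Solve for f: f(k) = k*(k - 1)*(3*k**3 + k + 1)/15 (degree 5 ≤ 5).
Get s_k = R·t_k = -3*k**5 + 3*k**4 - k**3 + k with R(k) = B(k−1)f(k)/C(k) = (k - 1)*(3*k**3 + k + 1)/(3*(5*k**3 + 6*k**2 + 5*k + 2)).
Check: Δs_k = 3*k*(-5*k**3 - 6*k**2 - 5*k - 2). ✓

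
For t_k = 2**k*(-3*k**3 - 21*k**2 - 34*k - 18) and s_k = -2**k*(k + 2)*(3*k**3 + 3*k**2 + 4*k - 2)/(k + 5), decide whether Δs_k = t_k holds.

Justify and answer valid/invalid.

Invalid: residual 2**k*(9*k**4 + 99*k**3 + 408*k**2 + 552*k + 276)/(k**2 + 11*k + 30) ≠ 0.

s_(k+1) = 2**(k + 1)*(-3*k**4 - 21*k**3 - 55*k**2 - 65*k - 24)/(k + 6)
s_(k+1) − s_k = 2**k*(-3*k**5 - 45*k**4 - 256*k**3 - 614*k**2 - 666*k - 264)/(k**2 + 11*k + 30)
(s_(k+1) − s_k) − t_k = 2**k*(9*k**4 + 99*k**3 + 408*k**2 + 552*k + 276)/(k**2 + 11*k + 30)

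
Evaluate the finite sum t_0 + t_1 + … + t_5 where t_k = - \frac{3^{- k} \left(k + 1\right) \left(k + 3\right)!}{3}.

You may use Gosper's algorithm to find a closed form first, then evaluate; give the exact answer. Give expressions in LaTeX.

t_(k+1)/t_k = (k + 2)*(k + 4)/(3*(k + 1)).
So A=k/3 + 4/3 and B=1, with C=k + 1.
Key eq: (k/3 + 4/3)·f(k+1) = (1)·f(k) + (k + 1).
From deg A=1, deg B=0, deg C=1: d=0.
Coefficient equations give f(k) = 3.
Get s_k = R·t_k = -factorial(k + 3)/3**k with R(k) = B(k−1)f(k)/C(k) = 3/(k + 1).
Verify: -(k + 1)*factorial(k + 3)/(3*3**k) matches t_k.
Telescoping: Σ = s_(6) − s_(0) = -4480/9 − (-6) = -4426/9.

Σ = -4426/9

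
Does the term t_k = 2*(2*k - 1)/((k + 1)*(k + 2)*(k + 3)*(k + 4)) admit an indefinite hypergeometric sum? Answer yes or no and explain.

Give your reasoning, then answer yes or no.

Yes. s_k = -2*k/((k + 1)*(k + 2)*(k + 3)).

Step 1: r(k) = (k + 1)*(2*k + 1)/((k + 5)*(2*k - 1)).
Gosper form: A/B · C(k+1)/C(k) with A=k + 1, B=k + 5, C=k - 1/2.
Solve (k + 1)·f(k+1) − (k + 4)·f(k) = k - 1/2.
deg f ≤ 3 (via 1,1,1).
A polynomial solution: f(k) = -k/2.
Certificate R = B(k−1)f/C = -k*(k + 4)/(2*k - 1) gives s_k = -2*k/((k + 1)*(k + 2)*(k + 3)).
Check: Δs_k = 2*(2*k - 1)/(k**4 + 10*k**3 + 35*k**2 + 50*k + 24). ✓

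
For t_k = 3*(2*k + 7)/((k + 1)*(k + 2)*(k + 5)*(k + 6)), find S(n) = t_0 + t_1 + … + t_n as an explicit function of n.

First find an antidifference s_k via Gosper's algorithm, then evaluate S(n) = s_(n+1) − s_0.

S(n) = 3*(n**2 + 8*n + 7)/(5*(n**2 + 8*n + 12))

Ratio r(k) = (k + 1)*(k + 5)*(2*k + 9)/((k + 3)*(k + 7)*(2*k + 7)).
Factor: A=k + 1; B=k + 7; C=k**3 + 21*k**2/2 + 73*k/2 + 42.
Set up (k + 1)·f(k+1) − (k + 6)·f(k) − (k**3 + 21*k**2/2 + 73*k/2 + 42) = 0.
Degrees (1,1,3) ⇒ d ≤ 5.
Coefficient equations give f(k) = k*(k + 2)*(k + 3)*(k + 4)*(k + 6)/10.
So s_k = (B(k−1)f/C)·t_k = (k*(k + 2)*(k + 6)**2/(5*(2*k + 7)))·t_k = 3*k*(k + 6)/(5*(k**2 + 6*k + 5)).
Δs = 3*(2*k + 7)/(k**4 + 14*k**3 + 65*k**2 + 112*k + 60), as required.
Σ_(k=0)^n t_k = s_(n+1) − s_(0) = (3*(n**2 + 8*n + 7)/(5*(n**2 + 8*n + 12))) − (0), i.e. 3*(n**2 + 8*n + 7)/(5*(n**2 + 8*n + 12)).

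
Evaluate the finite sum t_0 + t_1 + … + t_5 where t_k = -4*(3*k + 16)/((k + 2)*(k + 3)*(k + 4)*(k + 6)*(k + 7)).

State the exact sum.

Σ = -23/216

Ratio r(k) = (k + 2)*(k + 6)*(3*k + 19)/((k + 5)*(k + 8)*(3*k + 16)).
Gosper form: A/B · C(k+1)/C(k) with A=k + 2, B=k + 8, C=k**2 + 31*k/3 + 80/3.
Need (k + 2)·f(k+1) − (k + 7)·f(k) = k**2 + 31*k/3 + 80/3.
deg f ≤ 5 (via 1,1,2).
Coefficient equations give f(k) = k*(k + 4)*(k + 5)*(k**2 + 11*k + 36)/108.
Get s_k = R·t_k = k*(-k**2 - 11*k - 36)/(9*(k**3 + 11*k**2 + 36*k + 36)) with R(k) = B(k−1)f(k)/C(k) = k*(k + 4)*(k + 7)*(k**2 + 11*k + 36)/(36*(3*k + 16)).
Check: Δs_k = 4*(-3*k - 16)/(k**5 + 22*k**4 + 185*k**3 + 740*k**2 + 1404*k + 1008). ✓
Evaluate s at k=6 and k=0: -23/216 and 0; difference -23/216.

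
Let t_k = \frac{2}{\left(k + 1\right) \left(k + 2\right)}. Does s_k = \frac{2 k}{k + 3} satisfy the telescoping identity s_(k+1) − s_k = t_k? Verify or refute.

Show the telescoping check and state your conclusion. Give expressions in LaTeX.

s_(k+1) = 2*(k + 1)/(k + 4)
s_(k+1) − s_k = 6/(k**2 + 7*k + 12)
(s_(k+1) − s_k) − t_k = 4*(k**2 + k - 3)/(k**4 + 10*k**3 + 35*k**2 + 50*k + 24)

Invalid: residual \frac{4 \left(k^{2} + k - 3\right)}{k^{4} + 10 k^{3} + 35 k^{2} + 50 k + 24} ≠ 0.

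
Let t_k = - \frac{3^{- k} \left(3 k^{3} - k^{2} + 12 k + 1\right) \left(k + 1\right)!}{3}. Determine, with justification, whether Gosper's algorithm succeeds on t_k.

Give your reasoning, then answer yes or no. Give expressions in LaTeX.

Yes. s_k = 3^{- k} \left(- 3 k^{2} + 4 k + 3\right) \left(k + 1\right)!.

r(k) = (k + 2)*(12*k + 3*(k + 1)**3 - (k + 1)**2 + 13)/(3*(3*k**3 - k**2 + 12*k + 1)) after simplifying.
Take A(k)=k/3 + 2/3, B(k)=1, C(k)=k**3 - k**2/3 + 4*k + 1/3.
Need (k/3 + 2/3)·f(k+1) − (1)·f(k) = k**3 - k**2/3 + 4*k + 1/3.
d = 2 from the (1,0,3) case.
Solving with deg f ≤ 2: f(k) = 3*k**2 - 4*k - 3.
So s_k = (B(k−1)f/C)·t_k = (3*(3*k**2 - 4*k - 3)/(3*k**3 - k**2 + 12*k + 1))·t_k = (-3*k**2 + 4*k + 3)*factorial(k + 1)/3**k.
Δs = -(3*k**3 - k**2 + 12*k + 1)*factorial(k + 1)/(3*3**k), as required.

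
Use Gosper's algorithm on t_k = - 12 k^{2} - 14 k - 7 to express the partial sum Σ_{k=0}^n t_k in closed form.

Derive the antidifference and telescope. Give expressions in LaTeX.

t_(k+1)/t_k = (12*k**2 + 38*k + 33)/(12*k**2 + 14*k + 7).
A = 1, B = 1, C = k**2 + 7*k/6 + 7/12.
Solve (1)·f(k+1) − (1)·f(k) = k**2 + 7*k/6 + 7/12.
d = 3 from the (0,0,2) case.
Match coefficients ⇒ f(k) = k*(4*k**2 + k + 2)/12.
R(k) = B(k−1)·f(k)/C(k) = k*(4*k**2 + k + 2)/(12*k**2 + 14*k + 7); s_k = R·t_k = k*(-4*k**2 - k - 2).
s_(k+1) − s_k = -12*k**2 - 14*k - 7 = t_k.
s_(n+1) = -4*n**3 - 13*n**2 - 16*n - 7 and s_(0) = 0, so S(n) = -4*n**3 - 13*n**2 - 16*n - 7.

S(n) = - 4 n^{3} - 13 n^{2} - 16 n - 7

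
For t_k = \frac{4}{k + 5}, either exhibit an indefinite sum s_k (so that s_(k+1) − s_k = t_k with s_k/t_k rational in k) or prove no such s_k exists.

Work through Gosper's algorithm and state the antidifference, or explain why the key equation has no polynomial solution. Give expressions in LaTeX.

t_(k+1)/t_k = (k + 5)/(k + 6).
Take A(k)=k + 5, B(k)=k + 6, C(k)=1.
Key eq: (k + 5)·f(k+1) = (k + 5)·f(k) + (1).
Degrees (1,1,0) ⇒ d ≤ 0.
f = c0 ⇒ A·f(k+1) − B(k−1)·f(k) − C = -1. The system {-1 = 0} is inconsistent; no antidifference.

none — t_k is not Gosper-summable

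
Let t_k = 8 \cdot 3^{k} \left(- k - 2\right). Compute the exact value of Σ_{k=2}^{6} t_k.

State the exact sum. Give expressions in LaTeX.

The ratio is 3*(k + 3)/(k + 2).
So A=3 and B=1, with C=k + 2.
Set up (3)·f(k+1) − (1)·f(k) − (k + 2) = 0.
Bound: deg f ≤ 1.
A polynomial solution: f(k) = (2*k + 1)/4.
Then R = B(k−1)f/C = (2*k + 1)/(4*(k + 2)), so s_k = R(k)·t_k = 3**k*(-4*k - 2).
Δs = 8*3**k*(-k - 2), as required.
Evaluate s at k=7 and k=2: -65610 and -90; difference -65520.

Σ = -65520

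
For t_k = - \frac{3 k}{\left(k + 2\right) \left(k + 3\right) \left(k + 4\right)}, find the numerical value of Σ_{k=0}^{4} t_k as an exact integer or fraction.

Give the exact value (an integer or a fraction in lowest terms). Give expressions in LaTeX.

Compute t_(k+1)/t_k: get (k + 1)*(k + 2)/(k*(k + 5)).
Factor: A=k + 2; B=k + 5; C=k.
Solve (k + 2)·f(k+1) − (k + 4)·f(k) = k.
Bound: deg f ≤ 2.
Solve for f: f(k) = k*(k - 1)/6 (degree 2 ≤ 2).
R(k) = B(k−1)·f(k)/C(k) = (k - 1)*(k + 4)/6; s_k = R·t_k = k*(1 - k)/(2*(k + 2)*(k + 3)).
s_(k+1) − s_k = -3*k/(k**3 + 9*k**2 + 26*k + 24) = t_k.
Sum = s_(5) − s_(0); s_(5) = -5/28, s_(0) = 0 ⇒ -5/28.

Σ = -5/28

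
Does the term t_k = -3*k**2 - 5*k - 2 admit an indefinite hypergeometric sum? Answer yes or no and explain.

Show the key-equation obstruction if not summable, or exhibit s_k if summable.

Yes. s_k = k**2*(-k - 1).

Ratio r(k) = (3*k**2 + 11*k + 10)/(3*k**2 + 5*k + 2).
Normal form (A,B,C) = (1, 1, k**2 + 5*k/3 + 2/3).
Solve (1)·f(k+1) − (1)·f(k) = k**2 + 5*k/3 + 2/3.
From deg A=0, deg B=0, deg C=2: d=3.
Solve for f: f(k) = k**2*(k + 1)/3 (degree 3 ≤ 3).
Get s_k = R·t_k = k**2*(-k - 1) with R(k) = B(k−1)f(k)/C(k) = k**2/(3*k + 2).
Check: Δs_k = -3*k**2 - 5*k - 2. ✓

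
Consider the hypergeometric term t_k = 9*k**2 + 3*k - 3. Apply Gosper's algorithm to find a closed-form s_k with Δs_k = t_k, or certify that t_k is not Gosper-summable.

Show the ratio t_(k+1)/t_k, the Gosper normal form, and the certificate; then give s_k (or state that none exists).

Compute t_(k+1)/t_k: get (k + 3*(k + 1)**2)/(3*k**2 + k - 1).
Take A(k)=1, B(k)=1, C(k)=k**2 + k/3 - 1/3.
f must satisfy (1)·f(k+1) − (1)·f(k) = k**2 + k/3 - 1/3.
Degrees (0,0,2) ⇒ d ≤ 3.
Match coefficients ⇒ f(k) = k*(k**2 - k - 1)/3.
Get s_k = R·t_k = 3*k*(k**2 - k - 1) with R(k) = B(k−1)f(k)/C(k) = k*(k**2 - k - 1)/(3*k**2 + k - 1).
Verify: 9*k**2 + 3*k - 3 matches t_k.

s_k = 3*k*(k**2 - k - 1)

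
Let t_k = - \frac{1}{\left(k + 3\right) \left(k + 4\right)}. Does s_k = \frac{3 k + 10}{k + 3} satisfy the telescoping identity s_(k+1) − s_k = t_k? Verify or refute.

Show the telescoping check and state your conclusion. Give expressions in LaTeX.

s_(k+1) = (3*k + 13)/(k + 4)
s_(k+1) − s_k = -1/(k**2 + 7*k + 12)
(s_(k+1) − s_k) − t_k = 0

valid; difference matches t_k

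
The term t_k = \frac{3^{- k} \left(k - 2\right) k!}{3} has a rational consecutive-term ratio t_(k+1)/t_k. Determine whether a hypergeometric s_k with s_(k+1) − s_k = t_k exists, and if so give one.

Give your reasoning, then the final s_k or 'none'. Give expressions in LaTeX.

t_(k+1)/t_k = (k**2 - 1)/(3*(k - 2)).
So A=k/3 + 1/3 and B=1, with C=k - 2.
Solve (k/3 + 1/3)·f(k+1) − (1)·f(k) = k - 2.
Degrees (1,0,1) ⇒ d ≤ 0.
Match coefficients ⇒ f(k) = 3.
Certificate R = B(k−1)f/C = 3/(k - 2) gives s_k = factorial(k)/3**k.
Δs = (k - 2)*factorial(k)/(3*3**k), as required.

s_k = 3^{- k} k!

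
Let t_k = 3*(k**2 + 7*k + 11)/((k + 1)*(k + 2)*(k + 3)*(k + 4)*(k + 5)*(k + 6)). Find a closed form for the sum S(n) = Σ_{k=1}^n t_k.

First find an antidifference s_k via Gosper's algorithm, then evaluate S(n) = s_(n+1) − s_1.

S(n) = n*(n**2 + 12*n + 44)/(48*(n**3 + 12*n**2 + 44*n + 48))

Step 1: r(k) = (k + 1)*(7*k + (k + 1)**2 + 18)/((k + 7)*(k**2 + 7*k + 11)).
Normal form (A,B,C) = (k + 1, k + 7, k**2 + 7*k + 11).
Key eq: (k + 1)·f(k+1) = (k + 6)·f(k) + (k**2 + 7*k + 11).
Bound: deg f ≤ 5.
A polynomial solution: f(k) = k*(k + 2)*(k + 4)*(k**2 + 9*k + 23)/45.
R(k) = B(k−1)·f(k)/C(k) = k*(k + 2)*(k + 4)*(k + 6)*(k**2 + 9*k + 23)/(45*(k**2 + 7*k + 11)); s_k = R·t_k = k*(k**2 + 9*k + 23)/(15*(k**3 + 9*k**2 + 23*k + 15)).
s_(k+1) − s_k = 3*(k**2 + 7*k + 11)/(k**6 + 21*k**5 + 175*k**4 + 735*k**3 + 1624*k**2 + 1764*k + 720) = t_k.
Telescope: S(n) = s_(n+1) − s_(1) = (n**3 + 12*n**2 + 44*n + 33)/(15*(n**3 + 12*n**2 + 44*n + 48)) − (11/240) = n*(n**2 + 12*n + 44)/(48*(n**3 + 12*n**2 + 44*n + 48)).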